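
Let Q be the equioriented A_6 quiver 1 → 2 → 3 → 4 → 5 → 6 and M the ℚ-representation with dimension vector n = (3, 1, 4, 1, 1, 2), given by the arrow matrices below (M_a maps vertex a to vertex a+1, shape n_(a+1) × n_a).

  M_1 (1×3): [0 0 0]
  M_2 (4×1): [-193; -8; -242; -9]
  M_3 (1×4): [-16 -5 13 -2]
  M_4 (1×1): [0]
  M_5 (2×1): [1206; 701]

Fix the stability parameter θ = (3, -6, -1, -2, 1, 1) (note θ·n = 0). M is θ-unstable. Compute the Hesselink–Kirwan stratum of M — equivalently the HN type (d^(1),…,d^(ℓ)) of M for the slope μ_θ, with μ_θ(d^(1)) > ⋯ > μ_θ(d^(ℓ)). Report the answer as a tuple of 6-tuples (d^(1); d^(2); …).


Barcode: M ≅ I[1,1]^3, I[2,3], I[3,3]^2, I[3,4], I[5,6], I[6,6]. HN layers by μ_θ (5 steps, strictly decreasing):
  μ^(1)=3; μ^(2)=1; μ^(3)=-1; μ^(4)=-3/2; μ^(5)=-6

((3, 0, 0, 0, 0, 0); (0, 0, 0, 0, 1, 2); (0, 0, 3, 0, 0, 0); (0, 0, 1, 1, 0, 0); (0, 1, 0, 0, 0, 0))


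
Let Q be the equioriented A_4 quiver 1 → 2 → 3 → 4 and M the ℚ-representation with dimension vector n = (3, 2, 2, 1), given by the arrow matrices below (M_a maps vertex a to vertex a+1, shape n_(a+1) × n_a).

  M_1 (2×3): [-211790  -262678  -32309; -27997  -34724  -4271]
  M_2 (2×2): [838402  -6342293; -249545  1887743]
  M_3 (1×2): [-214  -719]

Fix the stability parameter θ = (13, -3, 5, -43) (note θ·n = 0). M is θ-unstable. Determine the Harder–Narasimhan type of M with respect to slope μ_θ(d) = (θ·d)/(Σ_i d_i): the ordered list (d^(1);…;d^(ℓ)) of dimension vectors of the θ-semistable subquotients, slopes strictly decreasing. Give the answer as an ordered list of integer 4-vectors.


Interval decomposition of M: I[1,1], I[1,3], I[1,4].
HN type (ℓ=3): μ^(1)=13; μ^(2)=5; μ^(3)=-7

((1, 0, 0, 0); (1, 1, 1, 0); (1, 1, 1, 1))


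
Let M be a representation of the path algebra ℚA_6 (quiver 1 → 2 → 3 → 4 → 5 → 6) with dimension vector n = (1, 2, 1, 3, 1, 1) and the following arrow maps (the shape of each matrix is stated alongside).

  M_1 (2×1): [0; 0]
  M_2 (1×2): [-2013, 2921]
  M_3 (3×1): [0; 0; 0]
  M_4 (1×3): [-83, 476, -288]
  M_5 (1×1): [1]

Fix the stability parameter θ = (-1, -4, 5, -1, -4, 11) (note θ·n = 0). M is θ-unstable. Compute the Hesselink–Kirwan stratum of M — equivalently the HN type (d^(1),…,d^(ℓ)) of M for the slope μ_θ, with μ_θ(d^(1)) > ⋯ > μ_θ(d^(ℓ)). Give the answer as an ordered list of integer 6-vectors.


Barcode: M ≅ I[1,1], I[2,2], I[2,3], I[4,4]^2, I[4,6]. HN layers by μ_θ (5 steps, strictly decreasing):
  μ^(1)=11; μ^(2)=5; μ^(3)=-1; μ^(4)=-5/2; μ^(5)=-4

((0, 0, 0, 0, 0, 1); (0, 0, 1, 0, 0, 0); (1, 0, 0, 2, 0, 0); (0, 0, 0, 1, 1, 0); (0, 2, 0, 0, 0, 0))


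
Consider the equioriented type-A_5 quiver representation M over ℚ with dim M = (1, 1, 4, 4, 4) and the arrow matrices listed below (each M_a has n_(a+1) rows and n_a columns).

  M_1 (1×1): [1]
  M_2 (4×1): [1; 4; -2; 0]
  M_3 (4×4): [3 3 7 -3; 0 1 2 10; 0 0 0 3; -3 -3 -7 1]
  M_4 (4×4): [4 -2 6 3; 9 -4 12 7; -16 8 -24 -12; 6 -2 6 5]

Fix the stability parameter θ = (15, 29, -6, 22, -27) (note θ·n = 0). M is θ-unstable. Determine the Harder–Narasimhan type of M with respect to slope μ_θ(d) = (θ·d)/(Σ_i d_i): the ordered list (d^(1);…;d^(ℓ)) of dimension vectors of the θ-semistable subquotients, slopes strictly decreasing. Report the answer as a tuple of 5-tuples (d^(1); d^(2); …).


Barcode: M ≅ I[1,5], I[3,3], I[3,4], I[3,5], I[4,4], I[5,5]^2. HN layers by μ_θ (5 steps, strictly decreasing):
  μ^(1)=22; μ^(2)=33/5; μ^(3)=-5/2; μ^(4)=-6; μ^(5)=-27

((0, 0, 0, 2, 0); (1, 1, 1, 1, 1); (0, 0, 0, 1, 1); (0, 0, 3, 0, 0); (0, 0, 0, 0, 2))


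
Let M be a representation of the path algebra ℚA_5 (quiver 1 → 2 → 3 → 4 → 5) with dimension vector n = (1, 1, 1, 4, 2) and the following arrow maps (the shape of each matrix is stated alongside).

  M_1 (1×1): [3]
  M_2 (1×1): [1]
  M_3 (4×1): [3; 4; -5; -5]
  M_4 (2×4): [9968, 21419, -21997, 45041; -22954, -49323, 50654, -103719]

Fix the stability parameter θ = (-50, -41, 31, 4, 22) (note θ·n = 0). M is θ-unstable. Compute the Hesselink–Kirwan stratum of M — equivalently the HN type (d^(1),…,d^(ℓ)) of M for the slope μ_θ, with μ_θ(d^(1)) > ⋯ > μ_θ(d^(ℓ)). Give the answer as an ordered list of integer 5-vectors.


Via rank(M_{q-1}∘⋯∘M_p): M ≅ I[1,5], I[4,4]^2, I[4,5].
μ_θ-semistable layers: μ^(1)=22; μ^(2)=35/2; μ^(3)=4; μ^(4)=-41; μ^(5)=-50

((0, 0, 0, 0, 2); (0, 0, 1, 1, 0); (0, 0, 0, 3, 0); (0, 1, 0, 0, 0); (1, 0, 0, 0, 0))


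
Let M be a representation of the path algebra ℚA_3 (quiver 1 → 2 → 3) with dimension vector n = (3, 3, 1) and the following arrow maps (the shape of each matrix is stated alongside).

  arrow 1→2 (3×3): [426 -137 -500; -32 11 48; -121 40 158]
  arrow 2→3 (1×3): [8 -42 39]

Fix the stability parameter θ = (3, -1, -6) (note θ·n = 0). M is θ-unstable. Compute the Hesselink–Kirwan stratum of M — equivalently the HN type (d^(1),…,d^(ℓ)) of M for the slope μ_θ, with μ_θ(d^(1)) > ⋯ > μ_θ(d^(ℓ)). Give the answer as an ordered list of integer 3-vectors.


Via rank(M_{q-1}∘⋯∘M_p): M ≅ I[1,2]^2, I[1,3].
μ_θ-semistable layers: μ^(1)=1; μ^(2)=-4/3

((2, 2, 0); (1, 1, 1))


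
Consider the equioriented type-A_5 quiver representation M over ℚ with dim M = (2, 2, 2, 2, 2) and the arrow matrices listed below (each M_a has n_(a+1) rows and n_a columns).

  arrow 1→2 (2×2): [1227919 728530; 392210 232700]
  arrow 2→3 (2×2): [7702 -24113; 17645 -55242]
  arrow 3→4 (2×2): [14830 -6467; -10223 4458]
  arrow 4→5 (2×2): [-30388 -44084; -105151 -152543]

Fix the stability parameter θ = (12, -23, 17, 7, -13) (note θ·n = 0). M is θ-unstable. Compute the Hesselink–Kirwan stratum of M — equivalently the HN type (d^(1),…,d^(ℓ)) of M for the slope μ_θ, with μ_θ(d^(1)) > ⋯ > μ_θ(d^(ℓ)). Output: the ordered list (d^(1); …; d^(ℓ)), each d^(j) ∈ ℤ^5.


Barcode: M ≅ I[1,1], I[1,5], I[2,4], I[5,5]. HN layers by μ_θ (5 steps, strictly decreasing):
  μ^(1)=12; μ^(2)=11/3; μ^(3)=-11/2; μ^(4)=-13; μ^(5)=-23

((1, 0, 1, 1, 0); (0, 0, 1, 1, 1); (1, 1, 0, 0, 0); (0, 0, 0, 0, 1); (0, 1, 0, 0, 0))


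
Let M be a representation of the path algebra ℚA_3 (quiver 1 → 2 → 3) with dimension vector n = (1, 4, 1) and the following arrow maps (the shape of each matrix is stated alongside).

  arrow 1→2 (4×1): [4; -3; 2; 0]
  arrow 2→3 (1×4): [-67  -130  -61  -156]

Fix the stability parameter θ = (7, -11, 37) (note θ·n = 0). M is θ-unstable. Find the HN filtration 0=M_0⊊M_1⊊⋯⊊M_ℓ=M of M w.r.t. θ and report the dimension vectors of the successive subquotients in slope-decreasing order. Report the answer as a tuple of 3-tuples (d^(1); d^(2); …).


Via rank(M_{q-1}∘⋯∘M_p): M ≅ I[1,2], I[2,2]^2, I[2,3].
μ_θ-semistable layers: μ^(1)=37; μ^(2)=-2; μ^(3)=-11

((0, 0, 1); (1, 1, 0); (0, 3, 0))


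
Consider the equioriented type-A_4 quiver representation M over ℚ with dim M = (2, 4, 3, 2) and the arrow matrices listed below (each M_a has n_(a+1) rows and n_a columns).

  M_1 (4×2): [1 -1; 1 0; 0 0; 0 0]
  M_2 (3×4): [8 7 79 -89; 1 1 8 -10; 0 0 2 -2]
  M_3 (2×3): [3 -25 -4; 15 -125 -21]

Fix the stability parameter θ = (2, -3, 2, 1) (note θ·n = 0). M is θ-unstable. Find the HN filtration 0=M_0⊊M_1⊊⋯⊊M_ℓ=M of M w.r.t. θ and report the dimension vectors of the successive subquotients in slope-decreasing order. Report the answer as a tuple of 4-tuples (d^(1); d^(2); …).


Via rank(M_{q-1}∘⋯∘M_p): M ≅ I[1,3], I[1,4], I[2,2], I[2,4].
μ_θ-semistable layers: μ^(1)=2; μ^(2)=3/2; μ^(3)=-1/2; μ^(4)=-3

((0, 0, 1, 0); (0, 0, 2, 2); (2, 2, 0, 0); (0, 2, 0, 0))


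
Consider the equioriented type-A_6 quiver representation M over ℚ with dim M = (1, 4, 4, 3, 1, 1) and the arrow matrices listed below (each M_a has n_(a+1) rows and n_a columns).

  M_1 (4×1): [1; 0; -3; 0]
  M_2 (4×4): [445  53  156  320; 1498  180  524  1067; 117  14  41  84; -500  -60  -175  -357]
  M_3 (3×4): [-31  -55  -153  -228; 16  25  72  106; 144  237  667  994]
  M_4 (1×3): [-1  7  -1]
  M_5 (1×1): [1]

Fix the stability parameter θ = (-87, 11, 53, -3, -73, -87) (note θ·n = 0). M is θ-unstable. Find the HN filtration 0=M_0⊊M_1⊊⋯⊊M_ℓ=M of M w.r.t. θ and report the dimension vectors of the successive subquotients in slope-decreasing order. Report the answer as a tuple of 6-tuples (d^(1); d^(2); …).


Interval decomposition of M: I[1,6], I[2,3], I[2,4]^2.
HN type (ℓ=5): μ^(1)=53; μ^(2)=25; μ^(3)=11; μ^(4)=-99/5; μ^(5)=-87

((0, 0, 1, 0, 0, 0); (0, 0, 2, 2, 0, 0); (0, 3, 0, 0, 0, 0); (0, 1, 1, 1, 1, 1); (1, 0, 0, 0, 0, 0))


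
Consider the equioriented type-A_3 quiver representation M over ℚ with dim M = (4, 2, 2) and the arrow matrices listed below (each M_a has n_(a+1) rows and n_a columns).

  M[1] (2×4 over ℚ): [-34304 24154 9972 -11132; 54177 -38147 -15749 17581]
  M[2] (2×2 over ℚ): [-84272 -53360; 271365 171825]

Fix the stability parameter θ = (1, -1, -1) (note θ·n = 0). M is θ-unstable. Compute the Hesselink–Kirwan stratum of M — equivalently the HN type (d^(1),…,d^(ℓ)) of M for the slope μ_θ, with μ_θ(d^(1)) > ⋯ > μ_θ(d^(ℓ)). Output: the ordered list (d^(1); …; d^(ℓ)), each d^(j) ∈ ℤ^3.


Via rank(M_{q-1}∘⋯∘M_p): M ≅ I[1,1]^2, I[1,2], I[1,3], I[3,3].
μ_θ-semistable layers: μ^(1)=1; μ^(2)=0; μ^(3)=-1/3; μ^(4)=-1

((2, 0, 0); (1, 1, 0); (1, 1, 1); (0, 0, 1))


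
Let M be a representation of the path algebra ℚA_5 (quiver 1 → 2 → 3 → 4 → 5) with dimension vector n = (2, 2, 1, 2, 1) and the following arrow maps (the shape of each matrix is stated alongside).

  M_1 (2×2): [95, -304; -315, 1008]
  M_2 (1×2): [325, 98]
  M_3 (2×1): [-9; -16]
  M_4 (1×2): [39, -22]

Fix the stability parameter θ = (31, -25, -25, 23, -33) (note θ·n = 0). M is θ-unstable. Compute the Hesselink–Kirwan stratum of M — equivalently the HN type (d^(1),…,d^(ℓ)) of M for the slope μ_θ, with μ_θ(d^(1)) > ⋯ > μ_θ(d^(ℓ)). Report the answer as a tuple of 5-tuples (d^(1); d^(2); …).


Interval decomposition of M: I[1,1], I[1,5], I[2,2], I[4,4].
HN type (ℓ=5): μ^(1)=31; μ^(2)=23; μ^(3)=-5; μ^(4)=-19/3; μ^(5)=-25

((1, 0, 0, 0, 0); (0, 0, 0, 1, 0); (0, 0, 0, 1, 1); (1, 1, 1, 0, 0); (0, 1, 0, 0, 0))


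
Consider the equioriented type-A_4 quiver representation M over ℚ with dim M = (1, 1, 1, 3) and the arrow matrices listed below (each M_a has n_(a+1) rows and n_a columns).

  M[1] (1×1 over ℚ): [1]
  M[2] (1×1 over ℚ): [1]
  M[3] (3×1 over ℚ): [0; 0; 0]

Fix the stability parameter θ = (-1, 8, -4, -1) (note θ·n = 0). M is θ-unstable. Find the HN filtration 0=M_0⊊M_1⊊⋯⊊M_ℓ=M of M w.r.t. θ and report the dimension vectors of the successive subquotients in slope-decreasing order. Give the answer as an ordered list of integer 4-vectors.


Via rank(M_{q-1}∘⋯∘M_p): M ≅ I[1,3], I[4,4]^3.
μ_θ-semistable layers: μ^(1)=2; μ^(2)=-1

((0, 1, 1, 0); (1, 0, 0, 3))


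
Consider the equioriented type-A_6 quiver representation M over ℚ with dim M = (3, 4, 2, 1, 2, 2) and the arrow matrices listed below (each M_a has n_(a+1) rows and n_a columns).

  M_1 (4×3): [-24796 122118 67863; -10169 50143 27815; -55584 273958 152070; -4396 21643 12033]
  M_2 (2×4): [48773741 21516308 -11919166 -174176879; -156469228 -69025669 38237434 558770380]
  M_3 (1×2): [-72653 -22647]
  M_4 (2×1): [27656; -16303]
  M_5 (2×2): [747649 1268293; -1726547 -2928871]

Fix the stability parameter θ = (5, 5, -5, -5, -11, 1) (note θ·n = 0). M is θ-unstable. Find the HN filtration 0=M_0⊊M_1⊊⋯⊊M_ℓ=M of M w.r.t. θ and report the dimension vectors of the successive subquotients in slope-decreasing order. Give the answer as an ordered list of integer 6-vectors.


Via rank(M_{q-1}∘⋯∘M_p): M ≅ I[1,2], I[1,3], I[1,6], I[2,2], I[5,6].
μ_θ-semistable layers: μ^(1)=5; μ^(2)=5/3; μ^(3)=1; μ^(4)=-11/5; μ^(5)=-11

((1, 2, 0, 0, 0, 0); (1, 1, 1, 0, 0, 0); (0, 0, 0, 0, 0, 2); (1, 1, 1, 1, 1, 0); (0, 0, 0, 0, 1, 0))


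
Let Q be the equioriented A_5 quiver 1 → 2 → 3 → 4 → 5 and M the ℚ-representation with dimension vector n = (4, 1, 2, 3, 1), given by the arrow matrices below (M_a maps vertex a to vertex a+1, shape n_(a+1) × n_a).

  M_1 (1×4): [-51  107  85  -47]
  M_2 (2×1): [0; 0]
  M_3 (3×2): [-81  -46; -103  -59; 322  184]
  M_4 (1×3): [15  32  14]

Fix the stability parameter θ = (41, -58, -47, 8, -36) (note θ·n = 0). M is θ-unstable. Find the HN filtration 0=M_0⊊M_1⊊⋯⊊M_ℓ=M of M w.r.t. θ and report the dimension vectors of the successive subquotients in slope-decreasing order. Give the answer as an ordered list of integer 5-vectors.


Via rank(M_{q-1}∘⋯∘M_p): M ≅ I[1,1]^3, I[1,2], I[3,4], I[3,5], I[4,4].
μ_θ-semistable layers: μ^(1)=41; μ^(2)=8; μ^(3)=-17/2; μ^(4)=-14; μ^(5)=-47

((3, 0, 0, 0, 0); (0, 0, 0, 2, 0); (1, 1, 0, 0, 0); (0, 0, 0, 1, 1); (0, 0, 2, 0, 0))


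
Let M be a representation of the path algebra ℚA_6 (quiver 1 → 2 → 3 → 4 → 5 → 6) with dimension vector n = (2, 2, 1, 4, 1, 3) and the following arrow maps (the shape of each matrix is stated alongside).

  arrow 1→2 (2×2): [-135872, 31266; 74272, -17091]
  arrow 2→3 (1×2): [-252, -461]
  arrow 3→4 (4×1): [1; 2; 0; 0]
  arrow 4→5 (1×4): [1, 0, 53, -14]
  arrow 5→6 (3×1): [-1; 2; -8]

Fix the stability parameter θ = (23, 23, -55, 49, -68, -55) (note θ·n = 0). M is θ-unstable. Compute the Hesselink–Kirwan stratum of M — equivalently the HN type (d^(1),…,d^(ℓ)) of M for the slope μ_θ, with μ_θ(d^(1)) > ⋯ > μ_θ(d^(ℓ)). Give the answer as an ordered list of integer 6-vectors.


Barcode: M ≅ I[1,1], I[1,6], I[2,2], I[4,4]^3, I[6,6]^2. HN layers by μ_θ (4 steps, strictly decreasing):
  μ^(1)=49; μ^(2)=23; μ^(3)=-83/6; μ^(4)=-55

((0, 0, 0, 3, 0, 0); (1, 1, 0, 0, 0, 0); (1, 1, 1, 1, 1, 1); (0, 0, 0, 0, 0, 2))


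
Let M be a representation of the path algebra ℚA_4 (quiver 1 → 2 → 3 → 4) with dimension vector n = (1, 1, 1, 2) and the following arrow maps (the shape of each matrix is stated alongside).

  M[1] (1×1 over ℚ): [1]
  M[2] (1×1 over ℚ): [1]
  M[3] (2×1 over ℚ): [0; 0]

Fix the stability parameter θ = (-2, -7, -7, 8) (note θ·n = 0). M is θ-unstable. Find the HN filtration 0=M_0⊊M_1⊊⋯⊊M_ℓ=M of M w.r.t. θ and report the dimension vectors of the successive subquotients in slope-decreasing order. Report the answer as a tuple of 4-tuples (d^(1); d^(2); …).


Interval decomposition of M: I[1,3], I[4,4]^2.
HN type (ℓ=2): μ^(1)=8; μ^(2)=-16/3

((0, 0, 0, 2); (1, 1, 1, 0))


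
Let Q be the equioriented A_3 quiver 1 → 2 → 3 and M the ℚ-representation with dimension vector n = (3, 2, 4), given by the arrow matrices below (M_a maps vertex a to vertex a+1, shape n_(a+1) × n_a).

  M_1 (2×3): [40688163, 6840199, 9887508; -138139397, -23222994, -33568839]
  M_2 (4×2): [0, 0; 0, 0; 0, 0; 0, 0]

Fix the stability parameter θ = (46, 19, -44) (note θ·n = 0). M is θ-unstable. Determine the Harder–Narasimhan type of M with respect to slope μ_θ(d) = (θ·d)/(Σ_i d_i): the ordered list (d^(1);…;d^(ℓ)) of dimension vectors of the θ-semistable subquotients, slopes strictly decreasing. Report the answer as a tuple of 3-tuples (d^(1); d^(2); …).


Interval decomposition of M: I[1,1], I[1,2]^2, I[3,3]^4.
HN type (ℓ=3): μ^(1)=46; μ^(2)=65/2; μ^(3)=-44

((1, 0, 0); (2, 2, 0); (0, 0, 4))


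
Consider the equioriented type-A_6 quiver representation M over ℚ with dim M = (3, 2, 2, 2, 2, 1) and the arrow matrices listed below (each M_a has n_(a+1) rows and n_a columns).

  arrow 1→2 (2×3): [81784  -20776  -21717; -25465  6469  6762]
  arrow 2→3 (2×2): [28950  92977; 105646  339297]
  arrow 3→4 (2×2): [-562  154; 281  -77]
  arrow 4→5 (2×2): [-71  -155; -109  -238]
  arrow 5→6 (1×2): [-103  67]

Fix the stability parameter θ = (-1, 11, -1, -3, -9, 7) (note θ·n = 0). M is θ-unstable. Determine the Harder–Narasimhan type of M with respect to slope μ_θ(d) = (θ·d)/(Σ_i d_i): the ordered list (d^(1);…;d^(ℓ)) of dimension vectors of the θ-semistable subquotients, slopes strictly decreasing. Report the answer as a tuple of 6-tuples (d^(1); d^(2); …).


Barcode: M ≅ I[1,1], I[1,3], I[1,6], I[4,5]. HN layers by μ_θ (5 steps, strictly decreasing):
  μ^(1)=7; μ^(2)=5; μ^(3)=-1/2; μ^(4)=-1; μ^(5)=-6

((0, 0, 0, 0, 0, 1); (0, 1, 1, 0, 0, 0); (0, 1, 1, 1, 1, 0); (3, 0, 0, 0, 0, 0); (0, 0, 0, 1, 1, 0))


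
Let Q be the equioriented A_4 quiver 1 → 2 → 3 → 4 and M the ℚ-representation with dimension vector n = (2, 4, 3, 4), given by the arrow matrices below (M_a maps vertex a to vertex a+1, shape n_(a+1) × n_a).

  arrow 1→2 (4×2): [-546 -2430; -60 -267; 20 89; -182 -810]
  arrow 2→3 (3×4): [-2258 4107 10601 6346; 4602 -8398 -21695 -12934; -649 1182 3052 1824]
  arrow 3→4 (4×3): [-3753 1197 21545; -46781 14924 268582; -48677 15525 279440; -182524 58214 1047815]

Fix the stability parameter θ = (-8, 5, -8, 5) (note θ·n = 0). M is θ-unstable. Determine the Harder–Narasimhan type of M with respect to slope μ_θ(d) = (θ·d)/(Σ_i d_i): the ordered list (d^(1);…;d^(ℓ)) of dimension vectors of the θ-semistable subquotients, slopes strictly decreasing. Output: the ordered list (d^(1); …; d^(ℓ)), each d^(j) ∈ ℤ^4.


Interval decomposition of M: I[1,4]^2, I[2,2], I[2,4], I[4,4].
HN type (ℓ=3): μ^(1)=5; μ^(2)=-3/2; μ^(3)=-8

((0, 1, 0, 4); (0, 3, 3, 0); (2, 0, 0, 0))


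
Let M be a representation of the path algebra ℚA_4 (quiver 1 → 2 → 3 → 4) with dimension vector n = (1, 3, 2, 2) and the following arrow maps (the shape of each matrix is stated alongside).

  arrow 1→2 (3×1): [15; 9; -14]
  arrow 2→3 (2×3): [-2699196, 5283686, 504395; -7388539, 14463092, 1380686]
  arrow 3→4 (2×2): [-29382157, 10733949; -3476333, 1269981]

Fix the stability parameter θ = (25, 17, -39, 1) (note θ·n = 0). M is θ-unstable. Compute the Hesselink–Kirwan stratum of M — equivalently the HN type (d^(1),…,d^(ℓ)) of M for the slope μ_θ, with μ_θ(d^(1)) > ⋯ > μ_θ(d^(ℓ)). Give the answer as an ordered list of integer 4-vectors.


Interval decomposition of M: I[1,4], I[2,2], I[2,3], I[4,4].
HN type (ℓ=3): μ^(1)=17; μ^(2)=1; μ^(3)=-11

((0, 1, 0, 0); (1, 1, 1, 2); (0, 1, 1, 0))


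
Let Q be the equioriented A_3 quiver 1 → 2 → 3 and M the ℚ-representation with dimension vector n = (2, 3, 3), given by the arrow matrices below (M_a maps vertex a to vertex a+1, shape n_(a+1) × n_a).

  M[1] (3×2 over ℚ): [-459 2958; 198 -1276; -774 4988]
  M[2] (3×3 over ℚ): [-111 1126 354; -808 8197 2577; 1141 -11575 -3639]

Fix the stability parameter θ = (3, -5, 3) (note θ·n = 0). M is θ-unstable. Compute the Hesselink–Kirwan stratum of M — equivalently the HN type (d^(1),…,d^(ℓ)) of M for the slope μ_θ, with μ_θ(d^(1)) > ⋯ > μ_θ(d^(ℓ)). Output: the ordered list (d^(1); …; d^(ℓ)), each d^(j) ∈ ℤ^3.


Interval decomposition of M: I[1,1], I[1,3], I[2,2], I[2,3], I[3,3].
HN type (ℓ=3): μ^(1)=3; μ^(2)=-1; μ^(3)=-5

((1, 0, 3); (1, 1, 0); (0, 2, 0))


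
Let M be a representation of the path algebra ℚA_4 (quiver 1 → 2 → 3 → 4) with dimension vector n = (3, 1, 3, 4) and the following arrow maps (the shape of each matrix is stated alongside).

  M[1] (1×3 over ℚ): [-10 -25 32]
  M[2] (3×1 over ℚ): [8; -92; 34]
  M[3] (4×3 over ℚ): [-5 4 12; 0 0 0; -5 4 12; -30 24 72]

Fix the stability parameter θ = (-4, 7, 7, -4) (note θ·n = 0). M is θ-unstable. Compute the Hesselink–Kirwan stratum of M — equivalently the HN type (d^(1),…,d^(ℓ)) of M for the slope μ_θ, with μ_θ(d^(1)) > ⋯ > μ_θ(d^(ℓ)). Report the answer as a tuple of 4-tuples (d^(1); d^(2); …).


Barcode: M ≅ I[1,1]^2, I[1,3], I[3,3], I[3,4], I[4,4]^3. HN layers by μ_θ (3 steps, strictly decreasing):
  μ^(1)=7; μ^(2)=3/2; μ^(3)=-4

((0, 1, 2, 0); (0, 0, 1, 1); (3, 0, 0, 3))


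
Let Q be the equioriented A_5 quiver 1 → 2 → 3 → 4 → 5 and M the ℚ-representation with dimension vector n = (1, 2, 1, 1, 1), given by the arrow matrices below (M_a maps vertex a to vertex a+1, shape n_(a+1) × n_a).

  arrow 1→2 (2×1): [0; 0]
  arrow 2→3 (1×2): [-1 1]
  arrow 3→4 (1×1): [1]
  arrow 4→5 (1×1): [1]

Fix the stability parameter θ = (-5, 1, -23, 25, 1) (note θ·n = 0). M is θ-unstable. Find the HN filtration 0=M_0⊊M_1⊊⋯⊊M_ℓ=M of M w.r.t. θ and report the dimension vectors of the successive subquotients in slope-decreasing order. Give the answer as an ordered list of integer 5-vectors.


Via rank(M_{q-1}∘⋯∘M_p): M ≅ I[1,1], I[2,2], I[2,5].
μ_θ-semistable layers: μ^(1)=13; μ^(2)=1; μ^(3)=-5; μ^(4)=-11

((0, 0, 0, 1, 1); (0, 1, 0, 0, 0); (1, 0, 0, 0, 0); (0, 1, 1, 0, 0))


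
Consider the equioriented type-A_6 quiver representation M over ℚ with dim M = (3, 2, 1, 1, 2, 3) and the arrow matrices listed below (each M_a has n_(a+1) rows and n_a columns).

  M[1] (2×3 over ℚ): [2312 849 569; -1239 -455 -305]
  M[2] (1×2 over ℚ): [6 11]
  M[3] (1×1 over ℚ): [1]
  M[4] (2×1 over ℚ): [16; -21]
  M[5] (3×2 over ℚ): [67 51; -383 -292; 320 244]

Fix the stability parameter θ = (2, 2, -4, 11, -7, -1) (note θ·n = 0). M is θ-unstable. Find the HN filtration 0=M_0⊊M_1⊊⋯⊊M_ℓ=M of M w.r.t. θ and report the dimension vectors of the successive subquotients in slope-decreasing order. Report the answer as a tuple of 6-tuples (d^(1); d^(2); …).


Barcode: M ≅ I[1,1], I[1,2], I[1,6], I[5,6], I[6,6]. HN layers by μ_θ (5 steps, strictly decreasing):
  μ^(1)=2; μ^(2)=1; μ^(3)=0; μ^(4)=-1; μ^(5)=-7

((2, 1, 0, 0, 0, 0); (0, 0, 0, 1, 1, 1); (1, 1, 1, 0, 0, 0); (0, 0, 0, 0, 0, 2); (0, 0, 0, 0, 1, 0))


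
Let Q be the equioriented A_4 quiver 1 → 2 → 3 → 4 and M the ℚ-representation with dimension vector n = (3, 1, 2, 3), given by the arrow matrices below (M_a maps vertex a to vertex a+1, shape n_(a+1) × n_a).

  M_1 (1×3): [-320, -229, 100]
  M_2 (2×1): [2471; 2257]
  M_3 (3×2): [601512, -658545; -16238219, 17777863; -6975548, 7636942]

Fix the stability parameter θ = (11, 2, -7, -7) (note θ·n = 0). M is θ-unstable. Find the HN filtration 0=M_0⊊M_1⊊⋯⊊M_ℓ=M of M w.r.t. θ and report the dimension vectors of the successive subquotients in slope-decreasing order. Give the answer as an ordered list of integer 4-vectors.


Barcode: M ≅ I[1,1]^2, I[1,4], I[3,4], I[4,4]. HN layers by μ_θ (3 steps, strictly decreasing):
  μ^(1)=11; μ^(2)=-1/4; μ^(3)=-7

((2, 0, 0, 0); (1, 1, 1, 1); (0, 0, 1, 2))


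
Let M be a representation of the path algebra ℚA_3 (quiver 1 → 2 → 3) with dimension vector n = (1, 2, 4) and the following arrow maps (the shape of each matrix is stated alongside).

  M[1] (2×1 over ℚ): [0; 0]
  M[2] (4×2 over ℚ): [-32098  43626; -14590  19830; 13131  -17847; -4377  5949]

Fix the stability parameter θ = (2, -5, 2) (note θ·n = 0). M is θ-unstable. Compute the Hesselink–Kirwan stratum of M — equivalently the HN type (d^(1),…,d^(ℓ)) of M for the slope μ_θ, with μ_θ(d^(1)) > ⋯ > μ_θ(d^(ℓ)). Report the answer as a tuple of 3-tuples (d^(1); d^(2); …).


Via rank(M_{q-1}∘⋯∘M_p): M ≅ I[1,1], I[2,2], I[2,3], I[3,3]^3.
μ_θ-semistable layers: μ^(1)=2; μ^(2)=-5

((1, 0, 4); (0, 2, 0))


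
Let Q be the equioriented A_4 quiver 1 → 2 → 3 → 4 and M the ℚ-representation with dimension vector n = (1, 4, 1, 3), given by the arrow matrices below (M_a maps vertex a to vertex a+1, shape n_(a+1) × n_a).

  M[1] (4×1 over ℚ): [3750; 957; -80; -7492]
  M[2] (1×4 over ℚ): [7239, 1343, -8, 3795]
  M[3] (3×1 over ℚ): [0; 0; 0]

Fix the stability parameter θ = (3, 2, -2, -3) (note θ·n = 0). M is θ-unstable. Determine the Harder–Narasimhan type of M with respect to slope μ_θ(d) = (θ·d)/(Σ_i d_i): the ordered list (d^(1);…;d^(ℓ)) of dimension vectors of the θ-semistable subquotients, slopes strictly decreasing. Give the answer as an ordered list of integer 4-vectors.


Via rank(M_{q-1}∘⋯∘M_p): M ≅ I[1,3], I[2,2]^3, I[4,4]^3.
μ_θ-semistable layers: μ^(1)=2; μ^(2)=1; μ^(3)=-3

((0, 3, 0, 0); (1, 1, 1, 0); (0, 0, 0, 3))


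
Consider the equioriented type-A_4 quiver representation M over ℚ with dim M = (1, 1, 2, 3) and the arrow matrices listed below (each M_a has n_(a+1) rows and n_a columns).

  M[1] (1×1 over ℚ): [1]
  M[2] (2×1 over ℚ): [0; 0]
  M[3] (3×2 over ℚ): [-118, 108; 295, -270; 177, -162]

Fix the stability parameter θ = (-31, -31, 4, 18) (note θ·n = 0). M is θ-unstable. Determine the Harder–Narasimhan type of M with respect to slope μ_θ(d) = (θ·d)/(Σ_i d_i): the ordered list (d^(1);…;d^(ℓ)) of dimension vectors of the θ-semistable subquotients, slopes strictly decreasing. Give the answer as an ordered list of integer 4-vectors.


Barcode: M ≅ I[1,2], I[3,3], I[3,4], I[4,4]^2. HN layers by μ_θ (3 steps, strictly decreasing):
  μ^(1)=18; μ^(2)=4; μ^(3)=-31

((0, 0, 0, 3); (0, 0, 2, 0); (1, 1, 0, 0))


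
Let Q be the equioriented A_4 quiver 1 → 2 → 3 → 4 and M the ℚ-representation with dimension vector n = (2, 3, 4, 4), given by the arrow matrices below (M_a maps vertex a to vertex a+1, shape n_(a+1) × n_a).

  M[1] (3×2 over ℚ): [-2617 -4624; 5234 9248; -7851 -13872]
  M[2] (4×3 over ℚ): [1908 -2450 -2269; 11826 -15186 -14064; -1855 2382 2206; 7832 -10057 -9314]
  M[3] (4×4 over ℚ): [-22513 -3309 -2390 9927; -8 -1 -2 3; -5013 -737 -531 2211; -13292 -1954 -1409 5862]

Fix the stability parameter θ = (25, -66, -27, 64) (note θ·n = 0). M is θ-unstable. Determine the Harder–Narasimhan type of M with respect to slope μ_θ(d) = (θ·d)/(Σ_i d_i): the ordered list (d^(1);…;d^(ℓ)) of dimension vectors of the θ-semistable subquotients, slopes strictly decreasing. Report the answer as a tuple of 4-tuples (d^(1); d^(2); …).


Barcode: M ≅ I[1,1], I[1,4], I[2,4]^2, I[3,3], I[4,4]. HN layers by μ_θ (5 steps, strictly decreasing):
  μ^(1)=64; μ^(2)=25; μ^(3)=-68/3; μ^(4)=-27; μ^(5)=-66

((0, 0, 0, 4); (1, 0, 0, 0); (1, 1, 1, 0); (0, 0, 3, 0); (0, 2, 0, 0))


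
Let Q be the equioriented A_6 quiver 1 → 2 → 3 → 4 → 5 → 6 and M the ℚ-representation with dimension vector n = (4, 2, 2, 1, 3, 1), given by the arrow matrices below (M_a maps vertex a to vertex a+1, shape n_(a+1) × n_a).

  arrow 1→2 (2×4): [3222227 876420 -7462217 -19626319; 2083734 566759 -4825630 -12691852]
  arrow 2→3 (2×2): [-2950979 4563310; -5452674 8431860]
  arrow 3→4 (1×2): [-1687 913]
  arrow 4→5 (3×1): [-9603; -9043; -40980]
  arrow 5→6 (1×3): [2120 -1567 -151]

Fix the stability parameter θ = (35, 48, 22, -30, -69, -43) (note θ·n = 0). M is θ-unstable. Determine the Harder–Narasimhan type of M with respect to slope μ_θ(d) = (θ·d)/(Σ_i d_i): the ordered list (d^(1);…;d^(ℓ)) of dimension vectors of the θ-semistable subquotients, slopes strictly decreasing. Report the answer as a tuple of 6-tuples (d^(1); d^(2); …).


Barcode: M ≅ I[1,1]^2, I[1,2], I[1,6], I[3,3], I[5,5]^2. HN layers by μ_θ (5 steps, strictly decreasing):
  μ^(1)=48; μ^(2)=35; μ^(3)=22; μ^(4)=-37/6; μ^(5)=-69

((0, 1, 0, 0, 0, 0); (3, 0, 0, 0, 0, 0); (0, 0, 1, 0, 0, 0); (1, 1, 1, 1, 1, 1); (0, 0, 0, 0, 2, 0))


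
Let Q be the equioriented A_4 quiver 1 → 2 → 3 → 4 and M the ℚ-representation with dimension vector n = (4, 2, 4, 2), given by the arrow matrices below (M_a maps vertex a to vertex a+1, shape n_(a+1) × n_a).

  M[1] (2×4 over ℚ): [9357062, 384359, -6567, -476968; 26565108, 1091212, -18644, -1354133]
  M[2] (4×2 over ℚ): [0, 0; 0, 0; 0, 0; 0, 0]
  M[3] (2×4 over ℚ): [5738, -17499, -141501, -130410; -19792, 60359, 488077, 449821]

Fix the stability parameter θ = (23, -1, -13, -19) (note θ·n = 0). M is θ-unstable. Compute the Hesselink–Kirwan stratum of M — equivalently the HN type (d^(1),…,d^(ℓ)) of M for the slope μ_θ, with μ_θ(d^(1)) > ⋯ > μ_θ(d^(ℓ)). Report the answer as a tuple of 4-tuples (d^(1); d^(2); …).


Interval decomposition of M: I[1,1]^2, I[1,2]^2, I[3,3]^2, I[3,4]^2.
HN type (ℓ=4): μ^(1)=23; μ^(2)=11; μ^(3)=-13; μ^(4)=-16

((2, 0, 0, 0); (2, 2, 0, 0); (0, 0, 2, 0); (0, 0, 2, 2))


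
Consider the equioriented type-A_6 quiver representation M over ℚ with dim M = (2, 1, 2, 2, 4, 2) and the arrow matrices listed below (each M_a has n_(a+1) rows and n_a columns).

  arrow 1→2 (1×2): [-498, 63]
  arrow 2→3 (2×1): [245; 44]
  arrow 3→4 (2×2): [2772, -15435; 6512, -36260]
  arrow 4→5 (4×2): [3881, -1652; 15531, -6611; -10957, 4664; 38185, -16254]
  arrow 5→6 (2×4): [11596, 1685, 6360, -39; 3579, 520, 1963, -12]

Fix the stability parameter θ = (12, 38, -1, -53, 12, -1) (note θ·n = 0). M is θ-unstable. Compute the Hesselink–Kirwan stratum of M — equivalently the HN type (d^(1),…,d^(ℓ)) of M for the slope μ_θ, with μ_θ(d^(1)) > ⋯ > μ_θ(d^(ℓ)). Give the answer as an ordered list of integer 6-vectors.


Barcode: M ≅ I[1,1], I[1,3], I[3,5], I[4,6], I[5,5], I[5,6]. HN layers by μ_θ (5 steps, strictly decreasing):
  μ^(1)=37/2; μ^(2)=12; μ^(3)=11/2; μ^(4)=-27; μ^(5)=-53

((0, 1, 1, 0, 0, 0); (2, 0, 0, 0, 2, 0); (0, 0, 0, 0, 2, 2); (0, 0, 1, 1, 0, 0); (0, 0, 0, 1, 0, 0))


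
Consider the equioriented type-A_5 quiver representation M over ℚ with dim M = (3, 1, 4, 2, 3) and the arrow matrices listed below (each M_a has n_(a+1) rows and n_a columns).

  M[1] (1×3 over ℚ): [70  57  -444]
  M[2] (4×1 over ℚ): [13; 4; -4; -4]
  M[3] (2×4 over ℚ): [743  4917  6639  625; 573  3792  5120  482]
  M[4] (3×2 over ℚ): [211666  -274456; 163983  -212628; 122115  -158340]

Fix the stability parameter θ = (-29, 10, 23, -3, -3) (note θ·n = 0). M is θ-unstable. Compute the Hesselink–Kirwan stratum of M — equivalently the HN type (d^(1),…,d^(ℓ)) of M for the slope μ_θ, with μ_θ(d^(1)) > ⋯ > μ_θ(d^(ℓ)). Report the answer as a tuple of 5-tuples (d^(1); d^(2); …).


Barcode: M ≅ I[1,1]^2, I[1,5], I[3,3]^2, I[3,4], I[5,5]^2. HN layers by μ_θ (5 steps, strictly decreasing):
  μ^(1)=23; μ^(2)=10; μ^(3)=27/4; μ^(4)=-3; μ^(5)=-29

((0, 0, 2, 0, 0); (0, 0, 1, 1, 0); (0, 1, 1, 1, 1); (0, 0, 0, 0, 2); (3, 0, 0, 0, 0))


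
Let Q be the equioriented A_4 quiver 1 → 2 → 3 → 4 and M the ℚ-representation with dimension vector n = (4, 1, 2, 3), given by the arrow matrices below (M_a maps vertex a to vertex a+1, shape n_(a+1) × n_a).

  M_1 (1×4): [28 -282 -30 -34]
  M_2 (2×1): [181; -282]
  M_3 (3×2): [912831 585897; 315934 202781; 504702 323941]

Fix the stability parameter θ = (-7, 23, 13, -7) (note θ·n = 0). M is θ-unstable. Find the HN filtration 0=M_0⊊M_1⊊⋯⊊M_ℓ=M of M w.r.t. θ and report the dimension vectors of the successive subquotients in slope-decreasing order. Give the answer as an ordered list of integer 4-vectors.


Barcode: M ≅ I[1,1]^3, I[1,4], I[3,4], I[4,4]. HN layers by μ_θ (3 steps, strictly decreasing):
  μ^(1)=29/3; μ^(2)=3; μ^(3)=-7

((0, 1, 1, 1); (0, 0, 1, 1); (4, 0, 0, 1))


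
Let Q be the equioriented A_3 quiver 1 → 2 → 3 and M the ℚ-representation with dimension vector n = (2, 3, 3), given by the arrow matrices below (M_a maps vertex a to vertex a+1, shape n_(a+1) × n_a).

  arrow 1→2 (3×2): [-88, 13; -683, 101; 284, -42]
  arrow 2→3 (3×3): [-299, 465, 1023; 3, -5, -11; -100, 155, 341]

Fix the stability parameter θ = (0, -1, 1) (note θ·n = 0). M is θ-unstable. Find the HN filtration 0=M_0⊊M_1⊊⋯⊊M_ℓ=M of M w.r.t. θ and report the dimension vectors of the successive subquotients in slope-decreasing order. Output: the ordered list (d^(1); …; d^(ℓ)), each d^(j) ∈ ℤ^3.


Via rank(M_{q-1}∘⋯∘M_p): M ≅ I[1,3]^2, I[2,2], I[3,3].
μ_θ-semistable layers: μ^(1)=1; μ^(2)=-1/2; μ^(3)=-1

((0, 0, 3); (2, 2, 0); (0, 1, 0))


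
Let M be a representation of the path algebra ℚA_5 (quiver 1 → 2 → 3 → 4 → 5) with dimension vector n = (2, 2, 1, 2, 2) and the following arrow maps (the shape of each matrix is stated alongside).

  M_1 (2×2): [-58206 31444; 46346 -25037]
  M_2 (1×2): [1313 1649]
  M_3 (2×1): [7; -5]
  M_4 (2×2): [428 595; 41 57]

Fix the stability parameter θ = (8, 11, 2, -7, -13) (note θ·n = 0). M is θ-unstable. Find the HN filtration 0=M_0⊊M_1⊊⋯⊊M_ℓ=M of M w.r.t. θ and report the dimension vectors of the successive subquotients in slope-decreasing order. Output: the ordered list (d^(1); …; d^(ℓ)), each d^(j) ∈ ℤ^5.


Interval decomposition of M: I[1,2], I[1,5], I[4,5].
HN type (ℓ=4): μ^(1)=11; μ^(2)=8; μ^(3)=1/5; μ^(4)=-10

((0, 1, 0, 0, 0); (1, 0, 0, 0, 0); (1, 1, 1, 1, 1); (0, 0, 0, 1, 1))


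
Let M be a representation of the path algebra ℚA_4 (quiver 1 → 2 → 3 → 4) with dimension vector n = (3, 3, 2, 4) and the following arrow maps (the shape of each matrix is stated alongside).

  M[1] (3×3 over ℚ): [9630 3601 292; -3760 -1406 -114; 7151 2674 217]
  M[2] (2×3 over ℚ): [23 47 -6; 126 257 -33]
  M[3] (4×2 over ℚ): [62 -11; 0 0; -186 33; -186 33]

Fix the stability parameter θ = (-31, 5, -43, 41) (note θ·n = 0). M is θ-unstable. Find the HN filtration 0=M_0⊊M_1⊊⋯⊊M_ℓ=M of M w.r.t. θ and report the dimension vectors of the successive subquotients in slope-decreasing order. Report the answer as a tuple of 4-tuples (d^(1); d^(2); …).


Via rank(M_{q-1}∘⋯∘M_p): M ≅ I[1,2], I[1,3], I[1,4], I[4,4]^3.
μ_θ-semistable layers: μ^(1)=41; μ^(2)=5; μ^(3)=-19; μ^(4)=-31

((0, 0, 0, 4); (0, 1, 0, 0); (0, 2, 2, 0); (3, 0, 0, 0))


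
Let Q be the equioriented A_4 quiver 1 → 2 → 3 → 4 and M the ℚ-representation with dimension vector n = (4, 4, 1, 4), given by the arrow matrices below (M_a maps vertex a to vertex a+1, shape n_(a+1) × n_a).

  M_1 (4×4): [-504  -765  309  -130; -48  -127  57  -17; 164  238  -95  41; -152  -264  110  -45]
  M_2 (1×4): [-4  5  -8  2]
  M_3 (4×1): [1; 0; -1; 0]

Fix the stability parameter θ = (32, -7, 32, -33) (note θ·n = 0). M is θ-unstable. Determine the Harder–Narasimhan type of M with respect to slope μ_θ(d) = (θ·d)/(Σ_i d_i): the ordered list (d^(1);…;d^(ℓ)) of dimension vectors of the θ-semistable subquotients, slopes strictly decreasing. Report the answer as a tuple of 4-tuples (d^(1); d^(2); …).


Via rank(M_{q-1}∘⋯∘M_p): M ≅ I[1,1], I[1,2]^2, I[1,4], I[2,2], I[4,4]^3.
μ_θ-semistable layers: μ^(1)=32; μ^(2)=25/2; μ^(3)=6; μ^(4)=-7; μ^(5)=-33

((1, 0, 0, 0); (2, 2, 0, 0); (1, 1, 1, 1); (0, 1, 0, 0); (0, 0, 0, 3))


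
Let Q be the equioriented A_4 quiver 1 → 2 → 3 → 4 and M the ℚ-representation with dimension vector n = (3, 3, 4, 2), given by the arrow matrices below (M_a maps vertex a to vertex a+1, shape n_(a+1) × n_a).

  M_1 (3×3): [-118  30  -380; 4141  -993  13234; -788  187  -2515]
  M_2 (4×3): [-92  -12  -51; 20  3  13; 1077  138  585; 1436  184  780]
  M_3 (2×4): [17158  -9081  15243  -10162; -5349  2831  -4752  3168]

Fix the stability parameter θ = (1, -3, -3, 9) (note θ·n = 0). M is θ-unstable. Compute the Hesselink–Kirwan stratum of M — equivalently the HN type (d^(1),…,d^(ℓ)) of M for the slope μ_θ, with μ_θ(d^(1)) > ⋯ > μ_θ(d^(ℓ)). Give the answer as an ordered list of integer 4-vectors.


Via rank(M_{q-1}∘⋯∘M_p): M ≅ I[1,3], I[1,4]^2, I[3,3].
μ_θ-semistable layers: μ^(1)=9; μ^(2)=-5/3; μ^(3)=-3

((0, 0, 0, 2); (3, 3, 3, 0); (0, 0, 1, 0))


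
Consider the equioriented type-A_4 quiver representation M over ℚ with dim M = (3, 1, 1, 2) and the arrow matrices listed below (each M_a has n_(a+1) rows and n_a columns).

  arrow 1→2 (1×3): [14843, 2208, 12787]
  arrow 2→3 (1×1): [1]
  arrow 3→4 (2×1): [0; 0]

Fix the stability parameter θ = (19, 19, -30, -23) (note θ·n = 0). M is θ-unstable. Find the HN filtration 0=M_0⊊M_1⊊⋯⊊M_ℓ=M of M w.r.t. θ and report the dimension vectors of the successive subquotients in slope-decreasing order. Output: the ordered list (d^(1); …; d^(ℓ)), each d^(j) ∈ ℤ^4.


Barcode: M ≅ I[1,1]^2, I[1,3], I[4,4]^2. HN layers by μ_θ (3 steps, strictly decreasing):
  μ^(1)=19; μ^(2)=8/3; μ^(3)=-23

((2, 0, 0, 0); (1, 1, 1, 0); (0, 0, 0, 2))


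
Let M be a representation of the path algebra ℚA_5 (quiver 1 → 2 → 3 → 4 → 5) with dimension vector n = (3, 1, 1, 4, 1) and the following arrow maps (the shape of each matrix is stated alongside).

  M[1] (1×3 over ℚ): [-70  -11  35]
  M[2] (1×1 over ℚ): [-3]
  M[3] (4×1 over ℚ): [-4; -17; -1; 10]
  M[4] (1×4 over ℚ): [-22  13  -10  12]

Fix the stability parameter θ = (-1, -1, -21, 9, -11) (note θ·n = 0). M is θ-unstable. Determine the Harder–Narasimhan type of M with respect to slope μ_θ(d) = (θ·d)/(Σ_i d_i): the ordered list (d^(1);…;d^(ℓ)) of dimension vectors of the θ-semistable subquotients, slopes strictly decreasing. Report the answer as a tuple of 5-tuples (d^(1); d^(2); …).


Interval decomposition of M: I[1,1]^2, I[1,5], I[4,4]^3.
HN type (ℓ=3): μ^(1)=9; μ^(2)=-1; μ^(3)=-23/3

((0, 0, 0, 3, 0); (2, 0, 0, 1, 1); (1, 1, 1, 0, 0))


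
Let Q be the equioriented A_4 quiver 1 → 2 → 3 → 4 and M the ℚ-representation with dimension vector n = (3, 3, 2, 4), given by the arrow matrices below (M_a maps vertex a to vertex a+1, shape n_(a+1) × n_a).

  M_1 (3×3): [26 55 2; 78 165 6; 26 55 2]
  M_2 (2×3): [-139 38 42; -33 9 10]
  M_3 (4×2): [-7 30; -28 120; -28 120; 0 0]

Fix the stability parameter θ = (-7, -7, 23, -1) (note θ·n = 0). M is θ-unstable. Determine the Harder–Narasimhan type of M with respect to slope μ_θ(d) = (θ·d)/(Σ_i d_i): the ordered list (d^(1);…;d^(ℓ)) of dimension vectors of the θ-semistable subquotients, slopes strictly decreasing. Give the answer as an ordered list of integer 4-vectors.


Barcode: M ≅ I[1,1]^2, I[1,4], I[2,2], I[2,3], I[4,4]^3. HN layers by μ_θ (4 steps, strictly decreasing):
  μ^(1)=23; μ^(2)=11; μ^(3)=-1; μ^(4)=-7

((0, 0, 1, 0); (0, 0, 1, 1); (0, 0, 0, 3); (3, 3, 0, 0))


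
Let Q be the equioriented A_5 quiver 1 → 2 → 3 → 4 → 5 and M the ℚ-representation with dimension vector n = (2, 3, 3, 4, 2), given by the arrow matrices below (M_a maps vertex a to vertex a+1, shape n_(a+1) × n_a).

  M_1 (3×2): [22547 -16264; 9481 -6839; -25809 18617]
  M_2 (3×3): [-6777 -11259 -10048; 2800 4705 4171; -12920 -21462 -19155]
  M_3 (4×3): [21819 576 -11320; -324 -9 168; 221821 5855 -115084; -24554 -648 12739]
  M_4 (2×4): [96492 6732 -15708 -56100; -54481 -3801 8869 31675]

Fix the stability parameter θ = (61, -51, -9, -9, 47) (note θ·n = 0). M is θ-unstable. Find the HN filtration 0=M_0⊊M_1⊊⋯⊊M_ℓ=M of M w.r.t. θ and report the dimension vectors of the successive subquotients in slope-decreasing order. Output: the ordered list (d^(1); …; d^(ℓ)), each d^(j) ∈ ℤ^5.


Interval decomposition of M: I[1,4], I[1,5], I[2,4], I[4,4], I[5,5].
HN type (ℓ=4): μ^(1)=47; μ^(2)=-2; μ^(3)=-9; μ^(4)=-51

((0, 0, 0, 0, 2); (2, 2, 2, 2, 0); (0, 0, 1, 2, 0); (0, 1, 0, 0, 0))


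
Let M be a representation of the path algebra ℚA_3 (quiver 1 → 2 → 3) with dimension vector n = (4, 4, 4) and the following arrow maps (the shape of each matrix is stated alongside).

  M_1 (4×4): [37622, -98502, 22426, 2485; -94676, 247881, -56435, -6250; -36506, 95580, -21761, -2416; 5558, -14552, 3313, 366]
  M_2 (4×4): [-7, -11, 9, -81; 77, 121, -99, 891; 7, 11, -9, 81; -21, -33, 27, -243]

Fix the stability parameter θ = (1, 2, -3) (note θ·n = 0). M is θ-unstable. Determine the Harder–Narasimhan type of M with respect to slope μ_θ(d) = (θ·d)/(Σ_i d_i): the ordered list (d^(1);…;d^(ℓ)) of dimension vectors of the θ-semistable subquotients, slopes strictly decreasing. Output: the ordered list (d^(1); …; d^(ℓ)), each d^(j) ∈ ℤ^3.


Interval decomposition of M: I[1,1], I[1,2]^2, I[1,3], I[2,2], I[3,3]^3.
HN type (ℓ=4): μ^(1)=2; μ^(2)=1; μ^(3)=0; μ^(4)=-3

((0, 3, 0); (3, 0, 0); (1, 1, 1); (0, 0, 3))
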